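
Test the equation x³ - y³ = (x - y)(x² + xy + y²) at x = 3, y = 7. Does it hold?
Holds

Substituting x = 3, y = 7:

LHS = 3³ - 7³ = -316
RHS = (3 - 7)(3² + 3·7 + 7²) = -316

LHS = RHS, so the equation holds at this point.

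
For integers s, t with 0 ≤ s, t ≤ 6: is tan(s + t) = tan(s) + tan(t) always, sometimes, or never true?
It holds at (s, t) = (5, 0) (both sides equal tan(5) ≈ -3.381), but fails at (s, t) = (6, 3) (LHS = tan(9) ≈ -0.4523, RHS = tan(6) + tan(3) ≈ -0.4336).

Answer: Sometimes true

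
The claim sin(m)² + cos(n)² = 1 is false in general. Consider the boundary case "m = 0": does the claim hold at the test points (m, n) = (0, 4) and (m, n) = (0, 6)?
No, fails at both test points

At (0, 4): LHS = cos(4)² ≈ 0.4272 ≠ RHS = 1
At (0, 6): LHS = cos(6)² ≈ 0.9219 ≠ RHS = 1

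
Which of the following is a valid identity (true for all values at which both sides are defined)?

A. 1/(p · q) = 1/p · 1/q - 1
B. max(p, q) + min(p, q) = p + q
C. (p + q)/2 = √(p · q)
A: fails at (2, 2) — LHS = 1/4, RHS = -3/4.
B: holds — e.g. at (5, 8), both sides equal 13.
C: fails at (1, 3) — LHS = 2, RHS = √(3) ≈ 1.732.

Answer: B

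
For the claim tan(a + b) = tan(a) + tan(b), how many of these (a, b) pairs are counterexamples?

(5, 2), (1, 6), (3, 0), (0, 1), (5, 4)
3

Testing each pair:
(5, 2): LHS = tan(7) ≈ 0.8714, RHS = tan(5) + tan(2) ≈ -5.566 → counterexample
(1, 6): LHS = tan(7) ≈ 0.8714, RHS = tan(6) + tan(1) ≈ 1.266 → counterexample
(3, 0): LHS = tan(3) ≈ -0.1425, RHS = tan(3) ≈ -0.1425 → satisfies claim
(0, 1): LHS = tan(1) ≈ 1.557, RHS = tan(1) ≈ 1.557 → satisfies claim
(5, 4): LHS = tan(9) ≈ -0.4523, RHS = tan(5) + tan(4) ≈ -2.223 → counterexample

That makes 3 counterexamples.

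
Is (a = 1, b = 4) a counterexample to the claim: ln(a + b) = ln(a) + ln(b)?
Yes

Substituting a = 1, b = 4:
LHS = ln(1 + 4) = ln(5) ≈ 1.609
RHS = ln(1) + ln(4) = ln(4) ≈ 1.386

Since LHS ≠ RHS, this pair disproves the claim.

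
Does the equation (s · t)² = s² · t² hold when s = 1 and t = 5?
Substituting s = 1, t = 5:

LHS = (1 · 5)² = 25
RHS = 1² · 5² = 25

LHS = RHS, so the equation holds at this point.

Answer: Holds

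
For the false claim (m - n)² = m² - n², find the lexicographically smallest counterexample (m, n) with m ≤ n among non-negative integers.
(m, n) = (0, 1)

At (0, 0): both sides equal 0, so it holds there.

Substituting (0, 1) into the claim:
LHS = (0 - 1)² = 1
RHS = 0² - 1² = -1

Since LHS ≠ RHS, this pair disproves the claim, and no lexicographically smaller pair (m ≤ n, non-negative integers) does.

For instance (4, 5) is also a counterexample (LHS = 1, RHS = -9), but it's lexicographically larger.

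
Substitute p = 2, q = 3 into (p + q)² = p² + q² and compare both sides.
LHS = (2 + 3)² = 25
RHS = 2² + 3² = 13

LHS ≠ RHS, so the equation does not hold here.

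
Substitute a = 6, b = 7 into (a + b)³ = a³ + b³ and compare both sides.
LHS = (6 + 7)³ = 2197
RHS = 6³ + 7³ = 559

LHS ≠ RHS, so the equation does not hold here.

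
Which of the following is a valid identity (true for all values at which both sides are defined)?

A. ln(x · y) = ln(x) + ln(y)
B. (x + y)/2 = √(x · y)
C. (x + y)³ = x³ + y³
A: holds — e.g. at (1, 3), both sides equal ln(3) ≈ 1.099.
B: fails at (5, 8) — LHS = 13/2, RHS = 2·√(10) ≈ 6.325.
C: fails at (1, 4) — LHS = 125, RHS = 65.

Answer: A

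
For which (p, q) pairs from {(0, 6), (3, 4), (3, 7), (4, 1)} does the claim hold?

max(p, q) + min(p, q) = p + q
All pairs

Testing each pair:
(0, 6): LHS = 6, RHS = 6 → holds
(3, 4): LHS = 7, RHS = 7 → holds
(3, 7): LHS = 10, RHS = 10 → holds
(4, 1): LHS = 5, RHS = 5 → holds

Every pair satisfies the claim.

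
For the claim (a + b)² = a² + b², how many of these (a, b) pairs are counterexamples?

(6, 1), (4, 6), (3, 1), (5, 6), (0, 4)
Testing each pair:
(6, 1): LHS = 49, RHS = 37 → counterexample
(4, 6): LHS = 100, RHS = 52 → counterexample
(3, 1): LHS = 16, RHS = 10 → counterexample
(5, 6): LHS = 121, RHS = 61 → counterexample
(0, 4): LHS = 16, RHS = 16 → satisfies claim

That makes 4 counterexamples.

Answer: 4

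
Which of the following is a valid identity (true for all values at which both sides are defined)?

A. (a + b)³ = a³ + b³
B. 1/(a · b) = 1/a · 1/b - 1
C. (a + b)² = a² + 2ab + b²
C

A: fails at (6, 7) — LHS = 2197, RHS = 559.
B: fails at (4, 4) — LHS = 1/16, RHS = -15/16.
C: holds — e.g. at (1, 4), both sides equal 25.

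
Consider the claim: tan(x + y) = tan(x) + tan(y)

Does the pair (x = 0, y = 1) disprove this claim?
Substituting x = 0, y = 1:
LHS = tan(0 + 1) = tan(1) ≈ 1.557
RHS = tan(0) + tan(1) = tan(1) ≈ 1.557

The sides agree, so this pair does not disprove the claim.

Answer: No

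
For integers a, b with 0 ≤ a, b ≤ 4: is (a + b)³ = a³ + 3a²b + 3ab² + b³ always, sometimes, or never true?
Always true

The identity holds for every pair in the range. For instance at (a, b) = (1, 4): both sides equal 125.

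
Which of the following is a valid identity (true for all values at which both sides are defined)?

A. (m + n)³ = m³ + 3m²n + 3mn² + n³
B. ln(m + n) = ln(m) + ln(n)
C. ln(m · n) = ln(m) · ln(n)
A

A: holds — e.g. at (1, 1), both sides equal 8.
B: fails at (1, 3) — LHS = ln(4) ≈ 1.386, RHS = ln(3) ≈ 1.099.
C: fails at (1, 5) — LHS = ln(5) ≈ 1.609, RHS = 0.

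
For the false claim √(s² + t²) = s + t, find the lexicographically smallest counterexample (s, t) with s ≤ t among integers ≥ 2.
(s, t) = (2, 2)

Substituting (2, 2) into the claim:
LHS = √(2² + 2²) = 2·√(2) ≈ 2.828
RHS = 2 + 2 = 4

Since LHS ≠ RHS, this pair disproves the claim, and no lexicographically smaller pair (s ≤ t, integers ≥ 2) does.

For instance (4, 6) is also a counterexample (LHS = 2·√(13) ≈ 7.211, RHS = 10), but it's lexicographically larger.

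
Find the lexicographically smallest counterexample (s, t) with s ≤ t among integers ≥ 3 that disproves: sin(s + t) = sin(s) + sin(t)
Substituting (3, 3) into the claim:
LHS = sin(3 + 3) = sin(6) ≈ -0.2794
RHS = sin(3) + sin(3) = 2·sin(3) ≈ 0.2822

Since LHS ≠ RHS, this pair disproves the claim, and no lexicographically smaller pair (s ≤ t, integers ≥ 3) does.

For instance (5, 10) is also a counterexample (LHS = sin(15) ≈ 0.6503, RHS = sin(5) + sin(10) ≈ -1.503), but it's lexicographically larger.

Answer: (s, t) = (3, 3)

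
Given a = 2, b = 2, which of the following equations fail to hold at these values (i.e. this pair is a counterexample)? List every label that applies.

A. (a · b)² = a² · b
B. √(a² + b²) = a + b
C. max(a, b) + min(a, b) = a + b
A, B

Evaluating each claim at the given values:
A. LHS = 16, RHS = 8 → fails here (LHS ≠ RHS)
B. LHS = 2·√(2) ≈ 2.828, RHS = 4 → fails here (LHS ≠ RHS)
C. LHS = 4, RHS = 4 → holds here (LHS = RHS)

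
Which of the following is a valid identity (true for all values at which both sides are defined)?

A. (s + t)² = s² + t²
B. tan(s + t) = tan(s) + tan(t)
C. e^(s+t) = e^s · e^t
A: fails at (3, 5) — LHS = 64, RHS = 34.
B: fails at (4, 4) — LHS = tan(8) ≈ -6.8, RHS = 2·tan(4) ≈ 2.316.
C: holds — e.g. at (5, 5), both sides equal e^10 ≈ 22026.5.

Answer: C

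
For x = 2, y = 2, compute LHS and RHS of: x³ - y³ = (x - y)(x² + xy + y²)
LHS = 2³ - 2³ = 0
RHS = (2 - 2)(2² + 2·2 + 2²) = 0

LHS = RHS: the two sides agree.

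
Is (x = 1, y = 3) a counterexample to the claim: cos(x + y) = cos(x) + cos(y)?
Yes

Substituting x = 1, y = 3:
LHS = cos(1 + 3) = cos(4) ≈ -0.6536
RHS = cos(1) + cos(3) ≈ -0.4497

Since LHS ≠ RHS, this pair disproves the claim.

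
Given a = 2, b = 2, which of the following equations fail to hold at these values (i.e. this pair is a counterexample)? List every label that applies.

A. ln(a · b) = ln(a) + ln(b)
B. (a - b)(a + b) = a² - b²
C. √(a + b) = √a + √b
Evaluating each claim at the given values:
A. LHS = ln(4) ≈ 1.386, RHS = 2·ln(2) ≈ 1.386 → holds here (LHS = RHS)
B. LHS = 0, RHS = 0 → holds here (LHS = RHS)
C. LHS = 2, RHS = 2·√(2) ≈ 2.828 → fails here (LHS ≠ RHS)

Answer: C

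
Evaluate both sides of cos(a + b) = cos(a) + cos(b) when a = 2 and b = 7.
LHS = cos(2 + 7) = cos(9) ≈ -0.9111
RHS = cos(2) + cos(7) ≈ 0.3378

LHS ≠ RHS (they differ by about 1.249), so the equation does not hold here.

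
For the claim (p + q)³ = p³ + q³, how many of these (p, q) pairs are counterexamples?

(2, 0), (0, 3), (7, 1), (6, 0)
Testing each pair:
(2, 0): LHS = 8, RHS = 8 → satisfies claim
(0, 3): LHS = 27, RHS = 27 → satisfies claim
(7, 1): LHS = 512, RHS = 344 → counterexample
(6, 0): LHS = 216, RHS = 216 → satisfies claim

That makes 1 counterexample.

Answer: 1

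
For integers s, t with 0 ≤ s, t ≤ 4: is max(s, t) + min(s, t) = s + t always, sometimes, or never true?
Always true

The identity holds for every pair in the range. For instance at (s, t) = (2, 4): both sides equal 6.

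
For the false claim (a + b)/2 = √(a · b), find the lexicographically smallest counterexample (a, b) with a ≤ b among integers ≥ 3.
(a, b) = (3, 4)

At (3, 3): both sides equal 3, so it holds there.

Substituting (3, 4) into the claim:
LHS = (3 + 4)/2 = 7/2
RHS = √(3 · 4) = 2·√(3) ≈ 3.464

Since LHS ≠ RHS, this pair disproves the claim, and no lexicographically smaller pair (a ≤ b, integers ≥ 3) does.

For instance (5, 9) is also a counterexample (LHS = 7, RHS = 3·√(5) ≈ 6.708), but it's lexicographically larger.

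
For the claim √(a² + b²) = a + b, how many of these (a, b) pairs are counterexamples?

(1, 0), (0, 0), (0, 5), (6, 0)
0

Testing each pair:
(1, 0): LHS = 1, RHS = 1 → satisfies claim
(0, 0): LHS = 0, RHS = 0 → satisfies claim
(0, 5): LHS = 5, RHS = 5 → satisfies claim
(6, 0): LHS = 6, RHS = 6 → satisfies claim

That makes 0 counterexamples.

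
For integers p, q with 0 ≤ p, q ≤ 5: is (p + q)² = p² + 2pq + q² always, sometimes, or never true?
Always true

The identity holds for every pair in the range. For instance at (p, q) = (3, 5): both sides equal 64.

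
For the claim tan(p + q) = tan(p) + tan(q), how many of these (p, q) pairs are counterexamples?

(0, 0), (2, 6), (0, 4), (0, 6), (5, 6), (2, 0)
Testing each pair:
(0, 0): LHS = 0, RHS = 0 → satisfies claim
(2, 6): LHS = tan(8) ≈ -6.8, RHS = tan(2) + tan(6) ≈ -2.476 → counterexample
(0, 4): LHS = tan(4) ≈ 1.158, RHS = tan(4) ≈ 1.158 → satisfies claim
(0, 6): LHS = tan(6) ≈ -0.291, RHS = tan(6) ≈ -0.291 → satisfies claim
(5, 6): LHS = tan(11) ≈ -226, RHS = tan(5) + tan(6) ≈ -3.672 → counterexample
(2, 0): LHS = tan(2) ≈ -2.185, RHS = tan(2) ≈ -2.185 → satisfies claim

That makes 2 counterexamples.

Answer: 2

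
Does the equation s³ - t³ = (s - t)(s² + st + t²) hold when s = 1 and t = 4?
Substituting s = 1, t = 4:

LHS = 1³ - 4³ = -63
RHS = (1 - 4)(1² + 1·4 + 4²) = -63

LHS = RHS, so the equation holds at this point.

Answer: Holds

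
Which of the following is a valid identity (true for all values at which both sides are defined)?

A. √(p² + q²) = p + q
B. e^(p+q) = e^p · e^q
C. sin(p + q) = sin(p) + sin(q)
B

A: fails at (2, 5) — LHS = √(29) ≈ 5.385, RHS = 7.
B: holds — e.g. at (2, 5), both sides equal e^7 ≈ 1097.
C: fails at (4, 5) — LHS = sin(9) ≈ 0.4121, RHS = sin(5) + sin(4) ≈ -1.716.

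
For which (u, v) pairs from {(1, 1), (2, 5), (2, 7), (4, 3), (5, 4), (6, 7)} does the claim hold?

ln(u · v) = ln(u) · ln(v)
(1, 1)

Testing each pair:
(1, 1): LHS = 0, RHS = 0 → holds
(2, 5): LHS = ln(10) ≈ 2.303, RHS = ln(2)·ln(5) ≈ 1.116 → fails
(2, 7): LHS = ln(14) ≈ 2.639, RHS = ln(2)·ln(7) ≈ 1.349 → fails
(4, 3): LHS = ln(12) ≈ 2.485, RHS = ln(3)·ln(4) ≈ 1.523 → fails
(5, 4): LHS = ln(20) ≈ 2.996, RHS = ln(4)·ln(5) ≈ 2.231 → fails
(6, 7): LHS = ln(42) ≈ 3.738, RHS = ln(6)·ln(7) ≈ 3.487 → fails

1 of 6 pairs satisfies the claim.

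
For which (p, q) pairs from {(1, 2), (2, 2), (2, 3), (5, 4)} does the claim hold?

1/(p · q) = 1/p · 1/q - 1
None

Testing each pair:
(1, 2): LHS = 1/2, RHS = -1/2 → fails
(2, 2): LHS = 1/4, RHS = -3/4 → fails
(2, 3): LHS = 1/6, RHS = -5/6 → fails
(5, 4): LHS = 1/20, RHS = -19/20 → fails

No pair satisfies the claim.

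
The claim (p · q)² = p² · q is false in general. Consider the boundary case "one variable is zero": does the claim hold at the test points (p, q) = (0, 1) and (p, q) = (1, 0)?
Yes, holds at both test points

At (0, 1): LHS = 0, RHS = 0 → equal
At (1, 0): LHS = 0, RHS = 0 → equal

So the claim does hold at both of these boundary points, even though it is not an identity.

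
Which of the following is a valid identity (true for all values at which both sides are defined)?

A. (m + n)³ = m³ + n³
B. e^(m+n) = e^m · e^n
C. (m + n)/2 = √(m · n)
A: fails at (4, 5) — LHS = 729, RHS = 189.
B: holds — e.g. at (5, 5), both sides equal e^10 ≈ 22026.5.
C: fails at (2, 4) — LHS = 3, RHS = 2·√(2) ≈ 2.828.

Answer: B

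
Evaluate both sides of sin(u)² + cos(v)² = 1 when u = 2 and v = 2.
LHS = sin(2)² + cos(2)² = 1
RHS = 1

LHS = RHS: the two sides agree.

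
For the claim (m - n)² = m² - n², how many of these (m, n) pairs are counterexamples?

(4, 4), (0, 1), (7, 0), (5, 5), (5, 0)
Testing each pair:
(4, 4): LHS = 0, RHS = 0 → satisfies claim
(0, 1): LHS = 1, RHS = -1 → counterexample
(7, 0): LHS = 49, RHS = 49 → satisfies claim
(5, 5): LHS = 0, RHS = 0 → satisfies claim
(5, 0): LHS = 25, RHS = 25 → satisfies claim

That makes 1 counterexample.

Answer: 1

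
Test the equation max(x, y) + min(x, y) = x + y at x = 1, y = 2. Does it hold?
Substituting x = 1, y = 2:

LHS = max(1, 2) + min(1, 2) = 3
RHS = 1 + 2 = 3

LHS = RHS, so the equation holds at this point.

Answer: Holds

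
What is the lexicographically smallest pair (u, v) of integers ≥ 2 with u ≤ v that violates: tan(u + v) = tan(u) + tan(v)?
Substituting (2, 2) into the claim:
LHS = tan(2 + 2) = tan(4) ≈ 1.158
RHS = tan(2) + tan(2) = 2·tan(2) ≈ -4.37

Since LHS ≠ RHS, this pair disproves the claim, and no lexicographically smaller pair (u ≤ v, integers ≥ 2) does.

For instance (2, 4) is also a counterexample (LHS = tan(6) ≈ -0.291, RHS = tan(2) + tan(4) ≈ -1.027), but it's lexicographically larger.

Answer: (u, v) = (2, 2)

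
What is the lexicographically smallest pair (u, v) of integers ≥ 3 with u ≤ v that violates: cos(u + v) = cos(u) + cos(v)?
Substituting (3, 3) into the claim:
LHS = cos(3 + 3) = cos(6) ≈ 0.9602
RHS = cos(3) + cos(3) = 2·cos(3) ≈ -1.98

Since LHS ≠ RHS, this pair disproves the claim, and no lexicographically smaller pair (u ≤ v, integers ≥ 3) does.

For instance (4, 4) is also a counterexample (LHS = cos(8) ≈ -0.1455, RHS = 2·cos(4) ≈ -1.307), but it's lexicographically larger.

Answer: (u, v) = (3, 3)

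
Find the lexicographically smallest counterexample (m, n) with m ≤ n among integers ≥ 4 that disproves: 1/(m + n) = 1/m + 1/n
Substituting (4, 4) into the claim:
LHS = 1/(4 + 4) = 1/8
RHS = 1/4 + 1/4 = 1/2

Since LHS ≠ RHS, this pair disproves the claim, and no lexicographically smaller pair (m ≤ n, integers ≥ 4) does.

For instance (6, 7) is also a counterexample (LHS = 1/13, RHS = 13/42), but it's lexicographically larger.

Answer: (m, n) = (4, 4)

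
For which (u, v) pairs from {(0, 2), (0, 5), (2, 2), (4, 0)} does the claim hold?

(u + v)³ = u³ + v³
Testing each pair:
(0, 2): LHS = 8, RHS = 8 → holds
(0, 5): LHS = 125, RHS = 125 → holds
(2, 2): LHS = 64, RHS = 16 → fails
(4, 0): LHS = 64, RHS = 64 → holds

3 of 4 pairs satisfy the claim.

Answer: (0, 2), (0, 5), (4, 0)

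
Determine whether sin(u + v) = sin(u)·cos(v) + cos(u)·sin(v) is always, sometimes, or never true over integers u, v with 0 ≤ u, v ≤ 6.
Always true

The identity holds for every pair in the range. For instance at (u, v) = (3, 5): both sides equal sin(8) ≈ 0.9894.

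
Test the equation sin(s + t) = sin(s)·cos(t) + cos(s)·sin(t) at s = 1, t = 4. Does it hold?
Holds

Substituting s = 1, t = 4:

LHS = sin(1 + 4) = sin(5) ≈ -0.9589
RHS = sin(1)·cos(4) + cos(1)·sin(4) = sin(1)·cos(4) + sin(4)·cos(1) ≈ -0.9589

LHS = RHS, so the equation holds at this point.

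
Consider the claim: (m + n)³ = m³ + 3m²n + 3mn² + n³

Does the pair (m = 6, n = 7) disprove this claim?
No

Substituting m = 6, n = 7:
LHS = (6 + 7)³ = 2197
RHS = 6³ + 3·6²·7 + 3·6·7² + 7³ = 2197

The sides agree, so this pair does not disprove the claim.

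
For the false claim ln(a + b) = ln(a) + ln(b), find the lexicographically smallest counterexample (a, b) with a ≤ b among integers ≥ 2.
(a, b) = (2, 3)

Substituting (2, 3) into the claim:
LHS = ln(2 + 3) = ln(5) ≈ 1.609
RHS = ln(2) + ln(3) ≈ 1.792

Since LHS ≠ RHS, this pair disproves the claim, and no lexicographically smaller pair (a ≤ b, integers ≥ 2) does.

For instance (5, 6) is also a counterexample (LHS = ln(11) ≈ 2.398, RHS = ln(5) + ln(6) ≈ 3.401), but it's lexicographically larger.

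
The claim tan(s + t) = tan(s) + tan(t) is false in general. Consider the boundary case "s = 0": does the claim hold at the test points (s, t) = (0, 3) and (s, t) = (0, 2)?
Yes, holds at both test points

At (0, 3): LHS = tan(3) ≈ -0.1425, RHS = tan(3) ≈ -0.1425 → equal
At (0, 2): LHS = tan(2) ≈ -2.185, RHS = tan(2) ≈ -2.185 → equal

So the claim does hold at both of these boundary points, even though it is not an identity.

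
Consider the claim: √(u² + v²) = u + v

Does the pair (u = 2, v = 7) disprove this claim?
Yes

Substituting u = 2, v = 7:
LHS = √(2² + 7²) = √(53) ≈ 7.28
RHS = 2 + 7 = 9

Since LHS ≠ RHS, this pair disproves the claim.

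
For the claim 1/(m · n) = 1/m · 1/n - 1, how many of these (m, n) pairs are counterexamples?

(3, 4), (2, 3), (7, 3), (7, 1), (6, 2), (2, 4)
6

Testing each pair:
(3, 4): LHS = 1/12, RHS = -11/12 → counterexample
(2, 3): LHS = 1/6, RHS = -5/6 → counterexample
(7, 3): LHS = 1/21, RHS = -20/21 → counterexample
(7, 1): LHS = 1/7, RHS = -6/7 → counterexample
(6, 2): LHS = 1/12, RHS = -11/12 → counterexample
(2, 4): LHS = 1/8, RHS = -7/8 → counterexample

That makes 6 counterexamples.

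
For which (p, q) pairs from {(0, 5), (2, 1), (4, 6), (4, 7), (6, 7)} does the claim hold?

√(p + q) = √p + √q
(0, 5)

Testing each pair:
(0, 5): LHS = √(5) ≈ 2.236, RHS = √(5) ≈ 2.236 → holds
(2, 1): LHS = √(3) ≈ 1.732, RHS = 1 + √(2) ≈ 2.414 → fails
(4, 6): LHS = √(10) ≈ 3.162, RHS = 2 + √(6) ≈ 4.449 → fails
(4, 7): LHS = √(11) ≈ 3.317, RHS = 2 + √(7) ≈ 4.646 → fails
(6, 7): LHS = √(13) ≈ 3.606, RHS = √(6) + √(7) ≈ 5.095 → fails

1 of 5 pairs satisfies the claim.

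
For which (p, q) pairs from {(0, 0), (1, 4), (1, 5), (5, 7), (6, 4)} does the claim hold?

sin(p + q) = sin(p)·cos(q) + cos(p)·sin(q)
Testing each pair:
(0, 0): LHS = 0, RHS = 0 → holds
(1, 4): LHS = sin(5) ≈ -0.9589, RHS = sin(1)·cos(4) + sin(4)·cos(1) ≈ -0.9589 → holds
(1, 5): LHS = sin(6) ≈ -0.2794, RHS = sin(5)·cos(1) + sin(1)·cos(5) ≈ -0.2794 → holds
(5, 7): LHS = sin(12) ≈ -0.5366, RHS = sin(5)·cos(7) + sin(7)·cos(5) ≈ -0.5366 → holds
(6, 4): LHS = sin(10) ≈ -0.544, RHS = sin(4)·cos(6) + sin(6)·cos(4) ≈ -0.544 → holds

Every pair satisfies the claim.

Answer: All pairs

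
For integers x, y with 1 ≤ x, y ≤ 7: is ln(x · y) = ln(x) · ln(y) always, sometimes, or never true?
It holds at (x, y) = (1, 1) (both sides equal 0), but fails at (x, y) = (4, 6) (LHS = ln(24) ≈ 3.178, RHS = ln(4)·ln(6) ≈ 2.484).

Answer: Sometimes true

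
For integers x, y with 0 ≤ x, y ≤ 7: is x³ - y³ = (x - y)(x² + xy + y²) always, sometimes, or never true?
Always true

The identity holds for every pair in the range. For instance at (x, y) = (5, 1): both sides equal 124.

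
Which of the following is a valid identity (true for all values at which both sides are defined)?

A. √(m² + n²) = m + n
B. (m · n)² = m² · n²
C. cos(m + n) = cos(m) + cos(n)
A: fails at (3, 7) — LHS = √(58) ≈ 7.616, RHS = 10.
B: holds — e.g. at (1, 4), both sides equal 16.
C: fails at (4, 4) — LHS = cos(8) ≈ -0.1455, RHS = 2·cos(4) ≈ -1.307.

Answer: B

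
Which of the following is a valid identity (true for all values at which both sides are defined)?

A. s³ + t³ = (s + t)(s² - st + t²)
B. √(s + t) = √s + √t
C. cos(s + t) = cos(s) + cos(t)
A

A: holds — e.g. at (0, 1), both sides equal 1.
B: fails at (4, 5) — LHS = 3, RHS = 2 + √(5) ≈ 4.236.
C: fails at (5, 8) — LHS = cos(13) ≈ 0.9074, RHS = cos(8) + cos(5) ≈ 0.1382.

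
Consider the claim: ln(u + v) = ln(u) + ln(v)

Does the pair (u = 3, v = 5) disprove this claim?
Substituting u = 3, v = 5:
LHS = ln(3 + 5) = ln(8) ≈ 2.079
RHS = ln(3) + ln(5) ≈ 2.708

Since LHS ≠ RHS, this pair disproves the claim.

Answer: Yes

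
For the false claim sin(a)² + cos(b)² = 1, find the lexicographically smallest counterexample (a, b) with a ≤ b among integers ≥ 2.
(a, b) = (2, 3)

At (2, 2): both sides equal 1, so it holds there.

Substituting (2, 3) into the claim:
LHS = sin(2)² + cos(3)² ≈ 1.807
RHS = 1

Since LHS ≠ RHS, this pair disproves the claim, and no lexicographically smaller pair (a ≤ b, integers ≥ 2) does.

For instance (6, 8) is also a counterexample (LHS = cos(8)² + sin(6)² ≈ 0.09924, RHS = 1), but it's lexicographically larger.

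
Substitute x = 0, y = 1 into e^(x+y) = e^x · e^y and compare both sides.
LHS = e^(0+1) = e ≈ 2.718
RHS = e^0 · e^1 = e ≈ 2.718

LHS = RHS: the two sides agree.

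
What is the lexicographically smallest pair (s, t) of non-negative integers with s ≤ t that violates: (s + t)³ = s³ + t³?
(s, t) = (1, 1)

At (0, 4): both sides equal 64, so it holds there.
At (0, 7): both sides equal 343, so it holds there.

Substituting (1, 1) into the claim:
LHS = (1 + 1)³ = 8
RHS = 1³ + 1³ = 2

Since LHS ≠ RHS, this pair disproves the claim, and no lexicographically smaller pair (s ≤ t, non-negative integers) does.

For instance (3, 5) is also a counterexample (LHS = 512, RHS = 152), but it's lexicographically larger.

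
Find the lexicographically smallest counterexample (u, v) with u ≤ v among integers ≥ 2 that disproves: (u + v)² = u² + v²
(u, v) = (2, 2)

Substituting (2, 2) into the claim:
LHS = (2 + 2)² = 16
RHS = 2² + 2² = 8

Since LHS ≠ RHS, this pair disproves the claim, and no lexicographically smaller pair (u ≤ v, integers ≥ 2) does.

For instance (3, 7) is also a counterexample (LHS = 100, RHS = 58), but it's lexicographically larger.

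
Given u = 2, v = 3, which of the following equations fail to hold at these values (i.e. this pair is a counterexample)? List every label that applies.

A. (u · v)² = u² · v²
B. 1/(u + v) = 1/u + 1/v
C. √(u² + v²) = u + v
Evaluating each claim at the given values:
A. LHS = 36, RHS = 36 → holds here (LHS = RHS)
B. LHS = 1/5, RHS = 5/6 → fails here (LHS ≠ RHS)
C. LHS = √(13) ≈ 3.606, RHS = 5 → fails here (LHS ≠ RHS)

Answer: B, C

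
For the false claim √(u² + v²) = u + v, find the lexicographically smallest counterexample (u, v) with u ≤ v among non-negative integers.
(u, v) = (1, 1)

At (0, 6): both sides equal 6, so it holds there.

Substituting (1, 1) into the claim:
LHS = √(1² + 1²) = √(2) ≈ 1.414
RHS = 1 + 1 = 2

Since LHS ≠ RHS, this pair disproves the claim, and no lexicographically smaller pair (u ≤ v, non-negative integers) does.

For instance (2, 3) is also a counterexample (LHS = √(13) ≈ 3.606, RHS = 5), but it's lexicographically larger.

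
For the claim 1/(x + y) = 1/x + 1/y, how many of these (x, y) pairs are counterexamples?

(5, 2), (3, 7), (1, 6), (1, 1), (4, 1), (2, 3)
Testing each pair:
(5, 2): LHS = 1/7, RHS = 7/10 → counterexample
(3, 7): LHS = 1/10, RHS = 10/21 → counterexample
(1, 6): LHS = 1/7, RHS = 7/6 → counterexample
(1, 1): LHS = 1/2, RHS = 2 → counterexample
(4, 1): LHS = 1/5, RHS = 5/4 → counterexample
(2, 3): LHS = 1/5, RHS = 5/6 → counterexample

That makes 6 counterexamples.

Answer: 6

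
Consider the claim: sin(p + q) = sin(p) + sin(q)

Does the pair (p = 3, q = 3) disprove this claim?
Substituting p = 3, q = 3:
LHS = sin(3 + 3) = sin(6) ≈ -0.2794
RHS = sin(3) + sin(3) = 2·sin(3) ≈ 0.2822

Since LHS ≠ RHS, this pair disproves the claim.

Answer: Yes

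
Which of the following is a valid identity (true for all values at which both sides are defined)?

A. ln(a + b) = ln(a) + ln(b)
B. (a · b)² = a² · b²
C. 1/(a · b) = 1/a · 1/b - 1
B

A: fails at (3, 3) — LHS = ln(6) ≈ 1.792, RHS = 2·ln(3) ≈ 2.197.
B: holds — e.g. at (2, 2), both sides equal 16.
C: fails at (1, 2) — LHS = 1/2, RHS = -1/2.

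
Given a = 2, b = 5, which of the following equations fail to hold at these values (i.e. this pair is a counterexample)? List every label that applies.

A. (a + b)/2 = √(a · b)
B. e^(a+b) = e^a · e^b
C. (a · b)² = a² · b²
Evaluating each claim at the given values:
A. LHS = 7/2, RHS = √(10) ≈ 3.162 → fails here (LHS ≠ RHS)
B. LHS = e^7 ≈ 1097, RHS = e^7 ≈ 1097 → holds here (LHS = RHS)
C. LHS = 100, RHS = 100 → holds here (LHS = RHS)

Answer: A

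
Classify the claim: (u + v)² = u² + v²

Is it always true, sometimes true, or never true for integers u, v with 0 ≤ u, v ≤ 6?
Sometimes true

It holds at (u, v) = (6, 0) (both sides equal 36), but fails at (u, v) = (6, 6) (LHS = 144, RHS = 72).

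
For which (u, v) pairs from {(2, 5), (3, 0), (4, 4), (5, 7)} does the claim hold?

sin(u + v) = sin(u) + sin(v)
(3, 0)

Testing each pair:
(2, 5): LHS = sin(7) ≈ 0.657, RHS = sin(5) + sin(2) ≈ -0.04963 → fails
(3, 0): LHS = sin(3) ≈ 0.1411, RHS = sin(3) ≈ 0.1411 → holds
(4, 4): LHS = sin(8) ≈ 0.9894, RHS = 2·sin(4) ≈ -1.514 → fails
(5, 7): LHS = sin(12) ≈ -0.5366, RHS = sin(5) + sin(7) ≈ -0.3019 → fails

1 of 4 pairs satisfies the claim.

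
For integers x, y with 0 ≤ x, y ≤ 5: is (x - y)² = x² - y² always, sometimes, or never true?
Sometimes true

It holds at (x, y) = (2, 0) (both sides equal 4), but fails at (x, y) = (0, 2) (LHS = 4, RHS = -4).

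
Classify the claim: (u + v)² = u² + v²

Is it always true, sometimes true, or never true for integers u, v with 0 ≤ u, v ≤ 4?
Sometimes true

It holds at (u, v) = (0, 2) (both sides equal 4), but fails at (u, v) = (4, 3) (LHS = 49, RHS = 25).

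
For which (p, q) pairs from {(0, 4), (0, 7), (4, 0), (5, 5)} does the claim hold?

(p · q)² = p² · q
(0, 4), (0, 7), (4, 0)

Testing each pair:
(0, 4): LHS = 0, RHS = 0 → holds
(0, 7): LHS = 0, RHS = 0 → holds
(4, 0): LHS = 0, RHS = 0 → holds
(5, 5): LHS = 625, RHS = 125 → fails

3 of 4 pairs satisfy the claim.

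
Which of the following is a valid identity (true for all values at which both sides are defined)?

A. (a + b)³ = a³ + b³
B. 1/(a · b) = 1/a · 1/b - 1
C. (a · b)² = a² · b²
A: fails at (4, 6) — LHS = 1000, RHS = 280.
B: fails at (3, 4) — LHS = 1/12, RHS = -11/12.
C: holds — e.g. at (5, 5), both sides equal 625.

Answer: C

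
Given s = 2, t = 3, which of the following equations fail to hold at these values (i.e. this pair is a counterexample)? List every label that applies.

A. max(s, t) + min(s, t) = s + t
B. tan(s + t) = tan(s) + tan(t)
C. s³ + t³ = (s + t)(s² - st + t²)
Evaluating each claim at the given values:
A. LHS = 5, RHS = 5 → holds here (LHS = RHS)
B. LHS = tan(5) ≈ -3.381, RHS = tan(2) + tan(3) ≈ -2.328 → fails here (LHS ≠ RHS)
C. LHS = 35, RHS = 35 → holds here (LHS = RHS)

Answer: B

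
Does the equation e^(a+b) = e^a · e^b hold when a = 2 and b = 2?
Substituting a = 2, b = 2:

LHS = e^(2+2) = e^4 ≈ 54.6
RHS = e^2 · e^2 = e^4 ≈ 54.6

LHS = RHS, so the equation holds at this point.

Answer: Holds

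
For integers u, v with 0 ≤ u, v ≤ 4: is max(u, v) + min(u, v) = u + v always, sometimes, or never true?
Always true

The identity holds for every pair in the range. For instance at (u, v) = (2, 3): both sides equal 5.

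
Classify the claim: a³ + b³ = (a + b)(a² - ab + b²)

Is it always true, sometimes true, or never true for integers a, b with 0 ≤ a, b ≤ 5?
Always true

The identity holds for every pair in the range. For instance at (a, b) = (0, 5): both sides equal 125.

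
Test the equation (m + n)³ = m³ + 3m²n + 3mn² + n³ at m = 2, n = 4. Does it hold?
Substituting m = 2, n = 4:

LHS = (2 + 4)³ = 216
RHS = 2³ + 3·2²·4 + 3·2·4² + 4³ = 216

LHS = RHS, so the equation holds at this point.

Answer: Holds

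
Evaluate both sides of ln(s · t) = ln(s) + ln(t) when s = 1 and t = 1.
LHS = ln(1 · 1) = 0
RHS = ln(1) + ln(1) = 0

LHS = RHS: the two sides agree.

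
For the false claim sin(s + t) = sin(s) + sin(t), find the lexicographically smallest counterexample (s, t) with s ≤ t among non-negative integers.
(s, t) = (1, 1)

At (0, 4): both sides equal sin(4) ≈ -0.7568, so it holds there.

Substituting (1, 1) into the claim:
LHS = sin(1 + 1) = sin(2) ≈ 0.9093
RHS = sin(1) + sin(1) = 2·sin(1) ≈ 1.683

Since LHS ≠ RHS, this pair disproves the claim, and no lexicographically smaller pair (s ≤ t, non-negative integers) does.

For instance (4, 7) is also a counterexample (LHS = sin(11) ≈ -1, RHS = sin(4) + sin(7) ≈ -0.09982), but it's lexicographically larger.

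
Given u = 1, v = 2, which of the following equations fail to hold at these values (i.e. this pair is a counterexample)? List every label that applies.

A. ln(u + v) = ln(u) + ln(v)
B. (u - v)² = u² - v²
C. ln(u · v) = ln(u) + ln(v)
Evaluating each claim at the given values:
A. LHS = ln(3) ≈ 1.099, RHS = ln(2) ≈ 0.6931 → fails here (LHS ≠ RHS)
B. LHS = 1, RHS = -3 → fails here (LHS ≠ RHS)
C. LHS = ln(2) ≈ 0.6931, RHS = ln(2) ≈ 0.6931 → holds here (LHS = RHS)

Answer: A, B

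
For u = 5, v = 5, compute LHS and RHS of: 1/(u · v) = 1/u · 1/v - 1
LHS = 1/(5 · 5) = 1/25
RHS = 1/5 · 1/5 - 1 = -24/25

LHS ≠ RHS, so the equation does not hold here.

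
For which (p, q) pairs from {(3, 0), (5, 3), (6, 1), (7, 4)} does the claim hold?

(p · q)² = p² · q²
Testing each pair:
(3, 0): LHS = 0, RHS = 0 → holds
(5, 3): LHS = 225, RHS = 225 → holds
(6, 1): LHS = 36, RHS = 36 → holds
(7, 4): LHS = 784, RHS = 784 → holds

Every pair satisfies the claim.

Answer: All pairs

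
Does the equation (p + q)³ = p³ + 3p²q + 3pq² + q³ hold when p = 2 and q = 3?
Substituting p = 2, q = 3:

LHS = (2 + 3)³ = 125
RHS = 2³ + 3·2²·3 + 3·2·3² + 3³ = 125

LHS = RHS, so the equation holds at this point.

Answer: Holds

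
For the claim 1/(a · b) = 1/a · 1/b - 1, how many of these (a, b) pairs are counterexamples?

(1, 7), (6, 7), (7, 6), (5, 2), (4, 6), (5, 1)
6

Testing each pair:
(1, 7): LHS = 1/7, RHS = -6/7 → counterexample
(6, 7): LHS = 1/42, RHS = -41/42 → counterexample
(7, 6): LHS = 1/42, RHS = -41/42 → counterexample
(5, 2): LHS = 1/10, RHS = -9/10 → counterexample
(4, 6): LHS = 1/24, RHS = -23/24 → counterexample
(5, 1): LHS = 1/5, RHS = -4/5 → counterexample

That makes 6 counterexamples.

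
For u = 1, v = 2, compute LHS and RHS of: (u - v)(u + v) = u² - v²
LHS = (1 - 2)(1 + 2) = -3
RHS = 1² - 2² = -3

LHS = RHS: the two sides agree.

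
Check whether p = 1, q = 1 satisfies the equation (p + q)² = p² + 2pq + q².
Substituting p = 1, q = 1:

LHS = (1 + 1)² = 4
RHS = 1² + 2·1·1 + 1² = 4

LHS = RHS, so the equation holds at this point.

Answer: Holds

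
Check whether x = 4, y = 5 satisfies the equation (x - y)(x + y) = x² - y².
Holds

Substituting x = 4, y = 5:

LHS = (4 - 5)(4 + 5) = -9
RHS = 4² - 5² = -9

LHS = RHS, so the equation holds at this point.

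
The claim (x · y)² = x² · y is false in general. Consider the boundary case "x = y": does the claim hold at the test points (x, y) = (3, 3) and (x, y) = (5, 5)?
At (3, 3): LHS = 81 ≠ RHS = 27
At (5, 5): LHS = 625 ≠ RHS = 125

Answer: No, fails at both test points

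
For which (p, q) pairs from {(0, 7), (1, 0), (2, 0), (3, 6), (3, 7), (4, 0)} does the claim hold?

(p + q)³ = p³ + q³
Testing each pair:
(0, 7): LHS = 343, RHS = 343 → holds
(1, 0): LHS = 1, RHS = 1 → holds
(2, 0): LHS = 8, RHS = 8 → holds
(3, 6): LHS = 729, RHS = 243 → fails
(3, 7): LHS = 1000, RHS = 370 → fails
(4, 0): LHS = 64, RHS = 64 → holds

4 of 6 pairs satisfy the claim.

Answer: (0, 7), (1, 0), (2, 0), (4, 0)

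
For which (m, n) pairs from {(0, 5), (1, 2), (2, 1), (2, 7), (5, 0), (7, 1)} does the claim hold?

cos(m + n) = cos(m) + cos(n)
None

Testing each pair:
(0, 5): LHS = cos(5) ≈ 0.2837, RHS = cos(5) + 1 ≈ 1.284 → fails
(1, 2): LHS = cos(3) ≈ -0.99, RHS = cos(2) + cos(1) ≈ 0.1242 → fails
(2, 1): LHS = cos(3) ≈ -0.99, RHS = cos(2) + cos(1) ≈ 0.1242 → fails
(2, 7): LHS = cos(9) ≈ -0.9111, RHS = cos(2) + cos(7) ≈ 0.3378 → fails
(5, 0): LHS = cos(5) ≈ 0.2837, RHS = cos(5) + 1 ≈ 1.284 → fails
(7, 1): LHS = cos(8) ≈ -0.1455, RHS = cos(1) + cos(7) ≈ 1.294 → fails

No pair satisfies the claim.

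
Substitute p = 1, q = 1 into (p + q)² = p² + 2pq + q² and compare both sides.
LHS = (1 + 1)² = 4
RHS = 1² + 2·1·1 + 1² = 4

LHS = RHS: the two sides agree.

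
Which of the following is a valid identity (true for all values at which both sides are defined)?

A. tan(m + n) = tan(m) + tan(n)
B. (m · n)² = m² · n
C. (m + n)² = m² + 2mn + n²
C

A: fails at (4, 6) — LHS = tan(10) ≈ 0.6484, RHS = tan(6) + tan(4) ≈ 0.8668.
B: fails at (1, 3) — LHS = 9, RHS = 3.
C: holds — e.g. at (3, 3), both sides equal 36.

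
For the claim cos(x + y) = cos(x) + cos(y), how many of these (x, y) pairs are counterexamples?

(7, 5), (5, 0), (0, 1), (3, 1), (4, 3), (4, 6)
Testing each pair:
(7, 5): LHS = cos(12) ≈ 0.8439, RHS = cos(5) + cos(7) ≈ 1.038 → counterexample
(5, 0): LHS = cos(5) ≈ 0.2837, RHS = cos(5) + 1 ≈ 1.284 → counterexample
(0, 1): LHS = cos(1) ≈ 0.5403, RHS = cos(1) + 1 ≈ 1.54 → counterexample
(3, 1): LHS = cos(4) ≈ -0.6536, RHS = cos(3) + cos(1) ≈ -0.4497 → counterexample
(4, 3): LHS = cos(7) ≈ 0.7539, RHS = cos(3) + cos(4) ≈ -1.644 → counterexample
(4, 6): LHS = cos(10) ≈ -0.8391, RHS = cos(4) + cos(6) ≈ 0.3065 → counterexample

That makes 6 counterexamples.

Answer: 6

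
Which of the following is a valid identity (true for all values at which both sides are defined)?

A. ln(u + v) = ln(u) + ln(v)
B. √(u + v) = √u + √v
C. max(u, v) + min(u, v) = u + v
C

A: fails at (6, 7) — LHS = ln(13) ≈ 2.565, RHS = ln(6) + ln(7) ≈ 3.738.
B: fails at (4, 6) — LHS = √(10) ≈ 3.162, RHS = 2 + √(6) ≈ 4.449.
C: holds — e.g. at (0, 1), both sides equal 1.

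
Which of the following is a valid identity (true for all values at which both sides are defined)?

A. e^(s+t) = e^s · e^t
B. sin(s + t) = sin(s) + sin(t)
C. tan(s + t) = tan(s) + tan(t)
A

A: holds — e.g. at (2, 4), both sides equal e^6 ≈ 403.4.
B: fails at (2, 3) — LHS = sin(5) ≈ -0.9589, RHS = sin(3) + sin(2) ≈ 1.05.
C: fails at (1, 2) — LHS = tan(3) ≈ -0.1425, RHS = tan(2) + tan(1) ≈ -0.6276.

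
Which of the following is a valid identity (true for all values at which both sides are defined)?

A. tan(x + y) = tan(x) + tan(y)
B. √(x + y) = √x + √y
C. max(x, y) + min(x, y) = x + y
A: fails at (2, 2) — LHS = tan(4) ≈ 1.158, RHS = 2·tan(2) ≈ -4.37.
B: fails at (3, 5) — LHS = 2·√(2) ≈ 2.828, RHS = √(3) + √(5) ≈ 3.968.
C: holds — e.g. at (2, 5), both sides equal 7.

Answer: C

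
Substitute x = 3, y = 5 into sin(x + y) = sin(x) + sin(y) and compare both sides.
LHS = sin(3 + 5) = sin(8) ≈ 0.9894
RHS = sin(3) + sin(5) ≈ -0.8178

LHS ≠ RHS (they differ by about 1.807), so the equation does not hold here.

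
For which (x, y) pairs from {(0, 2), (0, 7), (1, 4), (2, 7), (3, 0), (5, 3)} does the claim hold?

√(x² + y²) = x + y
(0, 2), (0, 7), (3, 0)

Testing each pair:
(0, 2): LHS = 2, RHS = 2 → holds
(0, 7): LHS = 7, RHS = 7 → holds
(1, 4): LHS = √(17) ≈ 4.123, RHS = 5 → fails
(2, 7): LHS = √(53) ≈ 7.28, RHS = 9 → fails
(3, 0): LHS = 3, RHS = 3 → holds
(5, 3): LHS = √(34) ≈ 5.831, RHS = 8 → fails

3 of 6 pairs satisfy the claim.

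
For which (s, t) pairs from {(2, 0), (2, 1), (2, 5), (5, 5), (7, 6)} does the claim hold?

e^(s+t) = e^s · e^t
Testing each pair:
(2, 0): LHS = e^2 ≈ 7.389, RHS = e^2 ≈ 7.389 → holds
(2, 1): LHS = e^3 ≈ 20.09, RHS = e^3 ≈ 20.09 → holds
(2, 5): LHS = e^7 ≈ 1097, RHS = e^7 ≈ 1097 → holds
(5, 5): LHS = e^10 ≈ 22026.5, RHS = e^10 ≈ 22026.5 → holds
(7, 6): LHS = e^13 ≈ 442413.4, RHS = e^13 ≈ 442413.4 → holds

Every pair satisfies the claim.

Answer: All pairs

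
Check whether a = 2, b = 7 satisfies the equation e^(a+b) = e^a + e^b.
Substituting a = 2, b = 7:

LHS = e^(2+7) = e^9 ≈ 8103
RHS = e^2 + e^7 ≈ 1104

LHS ≠ RHS, so the equation does not hold at this point.

Answer: Fails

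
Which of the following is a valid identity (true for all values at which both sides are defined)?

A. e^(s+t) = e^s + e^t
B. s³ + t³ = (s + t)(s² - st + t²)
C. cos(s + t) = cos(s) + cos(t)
A: fails at (4, 6) — LHS = e^10 ≈ 22026.5, RHS = e^4 + e^6 ≈ 458.
B: holds — e.g. at (2, 7), both sides equal 351.
C: fails at (2, 5) — LHS = cos(7) ≈ 0.7539, RHS = cos(2) + cos(5) ≈ -0.1325.

Answer: B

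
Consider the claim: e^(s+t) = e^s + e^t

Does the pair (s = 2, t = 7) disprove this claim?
Yes

Substituting s = 2, t = 7:
LHS = e^(2+7) = e^9 ≈ 8103
RHS = e^2 + e^7 ≈ 1104

Since LHS ≠ RHS, this pair disproves the claim.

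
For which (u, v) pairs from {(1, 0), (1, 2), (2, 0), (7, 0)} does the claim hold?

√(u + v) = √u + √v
Testing each pair:
(1, 0): LHS = 1, RHS = 1 → holds
(1, 2): LHS = √(3) ≈ 1.732, RHS = 1 + √(2) ≈ 2.414 → fails
(2, 0): LHS = √(2) ≈ 1.414, RHS = √(2) ≈ 1.414 → holds
(7, 0): LHS = √(7) ≈ 2.646, RHS = √(7) ≈ 2.646 → holds

3 of 4 pairs satisfy the claim.

Answer: (1, 0), (2, 0), (7, 0)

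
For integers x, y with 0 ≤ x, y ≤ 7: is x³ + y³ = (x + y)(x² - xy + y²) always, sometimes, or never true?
The identity holds for every pair in the range. For instance at (x, y) = (5, 4): both sides equal 189.

Answer: Always true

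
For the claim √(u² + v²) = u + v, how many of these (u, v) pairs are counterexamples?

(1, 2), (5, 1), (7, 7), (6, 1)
4

Testing each pair:
(1, 2): LHS = √(5) ≈ 2.236, RHS = 3 → counterexample
(5, 1): LHS = √(26) ≈ 5.099, RHS = 6 → counterexample
(7, 7): LHS = 7·√(2) ≈ 9.899, RHS = 14 → counterexample
(6, 1): LHS = √(37) ≈ 6.083, RHS = 7 → counterexample

That makes 4 counterexamples.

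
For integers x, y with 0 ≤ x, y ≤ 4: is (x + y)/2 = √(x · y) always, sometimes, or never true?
Sometimes true

It holds at (x, y) = (2, 2) (both sides equal 2), but fails at (x, y) = (2, 1) (LHS = 3/2, RHS = √(2) ≈ 1.414).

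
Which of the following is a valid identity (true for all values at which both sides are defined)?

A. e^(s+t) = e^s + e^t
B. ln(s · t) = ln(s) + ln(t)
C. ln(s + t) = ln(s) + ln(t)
A: fails at (1, 4) — LHS = e^5 ≈ 148.4, RHS = e + e^4 ≈ 57.32.
B: holds — e.g. at (5, 5), both sides equal ln(25) ≈ 3.219.
C: fails at (1, 5) — LHS = ln(6) ≈ 1.792, RHS = ln(5) ≈ 1.609.

Answer: B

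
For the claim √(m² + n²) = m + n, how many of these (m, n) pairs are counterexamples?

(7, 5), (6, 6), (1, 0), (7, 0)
Testing each pair:
(7, 5): LHS = √(74) ≈ 8.602, RHS = 12 → counterexample
(6, 6): LHS = 6·√(2) ≈ 8.485, RHS = 12 → counterexample
(1, 0): LHS = 1, RHS = 1 → satisfies claim
(7, 0): LHS = 7, RHS = 7 → satisfies claim

That makes 2 counterexamples.

Answer: 2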